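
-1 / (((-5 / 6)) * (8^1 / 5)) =3 / 4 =0.75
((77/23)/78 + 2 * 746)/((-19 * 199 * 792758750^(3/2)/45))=-321207 * sqrt(14)/1510683314653331000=-0.00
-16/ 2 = -8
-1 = -1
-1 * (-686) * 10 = 6860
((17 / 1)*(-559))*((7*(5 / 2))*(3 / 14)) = -142545 / 4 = -35636.25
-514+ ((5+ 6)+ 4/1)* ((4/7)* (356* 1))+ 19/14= 35543/14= 2538.79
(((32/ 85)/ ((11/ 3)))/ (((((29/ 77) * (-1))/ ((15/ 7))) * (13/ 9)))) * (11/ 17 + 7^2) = -2187648/ 108953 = -20.08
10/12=5/6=0.83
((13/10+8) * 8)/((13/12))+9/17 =76473/1105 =69.21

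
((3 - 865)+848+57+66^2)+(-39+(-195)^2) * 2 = 80371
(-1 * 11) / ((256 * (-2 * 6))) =11 / 3072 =0.00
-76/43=-1.77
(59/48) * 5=295/48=6.15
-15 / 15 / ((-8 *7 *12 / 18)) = 0.03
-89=-89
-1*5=-5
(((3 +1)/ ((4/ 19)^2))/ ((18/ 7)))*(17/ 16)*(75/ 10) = 214795/ 768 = 279.68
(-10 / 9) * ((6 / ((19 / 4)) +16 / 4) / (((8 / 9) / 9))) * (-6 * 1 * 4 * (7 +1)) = 216000 / 19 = 11368.42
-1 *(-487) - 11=476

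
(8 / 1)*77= 616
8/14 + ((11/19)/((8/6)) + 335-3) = 177159/532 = 333.01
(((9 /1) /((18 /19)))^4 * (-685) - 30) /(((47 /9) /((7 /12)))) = -1874677665 /3008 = -623230.61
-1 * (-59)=59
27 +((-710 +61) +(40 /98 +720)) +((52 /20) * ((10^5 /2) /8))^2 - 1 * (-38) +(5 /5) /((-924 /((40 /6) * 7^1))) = 1280967848971 /4851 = 264062636.36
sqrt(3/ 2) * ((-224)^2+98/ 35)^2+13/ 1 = 13+31473899618 * sqrt(6)/ 25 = 3083799784.19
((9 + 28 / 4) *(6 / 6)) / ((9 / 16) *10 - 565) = -128 / 4475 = -0.03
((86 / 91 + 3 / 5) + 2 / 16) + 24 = 93439 / 3640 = 25.67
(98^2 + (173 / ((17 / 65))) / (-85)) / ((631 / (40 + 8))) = 133118736 / 182359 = 729.98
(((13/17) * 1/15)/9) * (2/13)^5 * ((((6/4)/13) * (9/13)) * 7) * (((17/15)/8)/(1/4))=56/362010675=0.00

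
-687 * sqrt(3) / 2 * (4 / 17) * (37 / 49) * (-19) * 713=688702386 * sqrt(3) / 833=1432013.83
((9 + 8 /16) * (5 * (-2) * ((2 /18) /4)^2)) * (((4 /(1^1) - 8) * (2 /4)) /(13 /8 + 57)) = 95 /37989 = 0.00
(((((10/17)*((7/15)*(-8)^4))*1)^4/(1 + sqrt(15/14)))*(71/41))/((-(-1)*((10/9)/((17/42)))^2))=-13709520215669211136/2666025 + 979251443976372224*sqrt(210)/2666025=180486450142.97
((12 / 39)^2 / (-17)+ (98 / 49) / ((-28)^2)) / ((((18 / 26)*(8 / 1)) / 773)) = -875809 / 2079168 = -0.42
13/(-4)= -13/4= -3.25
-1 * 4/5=-4/5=-0.80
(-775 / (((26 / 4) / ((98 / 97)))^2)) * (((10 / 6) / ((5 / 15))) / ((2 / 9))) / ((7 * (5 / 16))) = -306230400 / 1590121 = -192.58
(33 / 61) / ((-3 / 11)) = -121 / 61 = -1.98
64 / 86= 32 / 43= 0.74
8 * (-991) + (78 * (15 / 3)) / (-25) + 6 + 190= -38738 / 5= -7747.60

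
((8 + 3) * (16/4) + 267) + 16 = 327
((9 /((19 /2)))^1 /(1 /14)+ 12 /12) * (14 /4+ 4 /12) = 54.68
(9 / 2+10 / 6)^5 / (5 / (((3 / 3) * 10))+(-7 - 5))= -69343957 / 89424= -775.45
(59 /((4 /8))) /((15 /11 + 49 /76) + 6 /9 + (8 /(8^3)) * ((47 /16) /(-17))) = 1287948288 /29168099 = 44.16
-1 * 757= -757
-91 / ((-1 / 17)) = 1547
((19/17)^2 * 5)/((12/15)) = 9025/1156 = 7.81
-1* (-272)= 272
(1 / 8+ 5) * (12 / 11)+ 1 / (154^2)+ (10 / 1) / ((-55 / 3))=119659 / 23716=5.05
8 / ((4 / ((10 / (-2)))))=-10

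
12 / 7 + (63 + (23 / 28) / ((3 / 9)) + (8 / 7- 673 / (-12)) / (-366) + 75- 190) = -1475029 / 30744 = -47.98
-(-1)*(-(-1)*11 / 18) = 11 / 18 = 0.61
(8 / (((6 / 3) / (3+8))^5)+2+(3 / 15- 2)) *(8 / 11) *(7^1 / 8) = 5636813 / 220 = 25621.88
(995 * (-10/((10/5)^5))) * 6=-14925/8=-1865.62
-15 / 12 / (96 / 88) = -55 / 48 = -1.15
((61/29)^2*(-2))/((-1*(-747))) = -0.01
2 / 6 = 1 / 3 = 0.33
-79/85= -0.93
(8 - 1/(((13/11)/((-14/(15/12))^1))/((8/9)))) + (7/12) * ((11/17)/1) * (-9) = 518209/39780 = 13.03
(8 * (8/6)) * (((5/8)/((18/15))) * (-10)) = -500/9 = -55.56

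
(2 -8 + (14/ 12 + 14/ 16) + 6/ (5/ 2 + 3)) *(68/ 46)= -12869/ 3036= -4.24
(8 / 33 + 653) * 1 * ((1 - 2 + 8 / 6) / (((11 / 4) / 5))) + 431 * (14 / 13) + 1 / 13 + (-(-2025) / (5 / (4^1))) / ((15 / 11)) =28995451 / 14157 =2048.14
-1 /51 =-0.02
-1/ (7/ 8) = -8/ 7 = -1.14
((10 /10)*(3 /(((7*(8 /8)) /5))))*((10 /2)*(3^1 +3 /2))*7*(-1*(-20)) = 6750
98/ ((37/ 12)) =1176/ 37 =31.78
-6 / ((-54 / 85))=85 / 9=9.44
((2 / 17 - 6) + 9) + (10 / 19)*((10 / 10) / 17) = 1017 / 323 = 3.15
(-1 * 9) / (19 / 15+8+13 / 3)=-45 / 68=-0.66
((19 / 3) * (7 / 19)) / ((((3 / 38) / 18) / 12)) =6384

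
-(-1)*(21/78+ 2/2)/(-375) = -11/3250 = -0.00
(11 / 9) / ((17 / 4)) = 44 / 153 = 0.29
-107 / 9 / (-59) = 107 / 531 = 0.20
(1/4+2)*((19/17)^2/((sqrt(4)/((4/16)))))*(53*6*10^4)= 322869375/289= 1117195.07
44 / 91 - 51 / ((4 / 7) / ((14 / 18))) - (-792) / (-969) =-24602113 / 352716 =-69.75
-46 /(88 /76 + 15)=-874 /307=-2.85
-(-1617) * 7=11319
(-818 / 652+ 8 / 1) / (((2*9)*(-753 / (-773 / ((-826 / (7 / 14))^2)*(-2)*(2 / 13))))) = -566609 / 13063732338384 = -0.00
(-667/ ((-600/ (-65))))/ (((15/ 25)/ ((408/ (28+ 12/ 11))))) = -1621477/ 960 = -1689.04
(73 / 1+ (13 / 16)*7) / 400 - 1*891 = -5701141 / 6400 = -890.80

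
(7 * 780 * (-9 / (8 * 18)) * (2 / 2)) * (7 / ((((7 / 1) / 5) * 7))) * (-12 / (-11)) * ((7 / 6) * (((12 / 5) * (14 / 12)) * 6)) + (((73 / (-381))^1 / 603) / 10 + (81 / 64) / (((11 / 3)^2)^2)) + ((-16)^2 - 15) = -5350449581804501 / 1076373524160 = -4970.81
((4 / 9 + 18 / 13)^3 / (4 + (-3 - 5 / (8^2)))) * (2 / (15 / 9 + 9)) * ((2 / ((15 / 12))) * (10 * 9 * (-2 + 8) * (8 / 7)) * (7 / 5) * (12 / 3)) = 40142209024 / 5833035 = 6881.87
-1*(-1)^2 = -1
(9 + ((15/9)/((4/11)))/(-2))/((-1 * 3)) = -161/72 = -2.24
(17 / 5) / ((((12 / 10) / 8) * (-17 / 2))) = -8 / 3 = -2.67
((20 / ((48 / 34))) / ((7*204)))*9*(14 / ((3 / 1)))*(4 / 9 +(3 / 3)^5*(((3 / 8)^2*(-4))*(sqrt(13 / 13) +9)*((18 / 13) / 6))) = -3995 / 11232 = -0.36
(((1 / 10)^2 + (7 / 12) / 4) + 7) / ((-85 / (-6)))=8587 / 17000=0.51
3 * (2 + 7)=27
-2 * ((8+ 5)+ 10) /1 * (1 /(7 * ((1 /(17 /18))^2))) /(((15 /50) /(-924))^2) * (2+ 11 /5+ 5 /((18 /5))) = -226551562160 /729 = -310770318.46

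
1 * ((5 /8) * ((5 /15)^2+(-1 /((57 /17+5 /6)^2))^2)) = 171090265925 /2393558225352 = 0.07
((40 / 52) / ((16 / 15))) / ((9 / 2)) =25 / 156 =0.16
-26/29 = -0.90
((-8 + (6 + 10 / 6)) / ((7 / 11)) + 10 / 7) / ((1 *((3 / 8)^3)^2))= 4980736 / 15309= 325.35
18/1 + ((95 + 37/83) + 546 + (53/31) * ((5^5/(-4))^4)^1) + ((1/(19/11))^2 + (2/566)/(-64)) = 636904471041.98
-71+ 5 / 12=-70.58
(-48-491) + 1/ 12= -538.92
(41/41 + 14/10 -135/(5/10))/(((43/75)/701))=-14069070/43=-327187.67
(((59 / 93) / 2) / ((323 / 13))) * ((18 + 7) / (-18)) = -19175 / 1081404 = -0.02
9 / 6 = 3 / 2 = 1.50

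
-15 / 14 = -1.07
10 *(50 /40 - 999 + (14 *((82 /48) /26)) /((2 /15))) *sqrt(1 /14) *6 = -3091455 *sqrt(14) /728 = -15888.96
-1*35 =-35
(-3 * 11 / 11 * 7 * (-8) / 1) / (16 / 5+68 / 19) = 570 / 23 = 24.78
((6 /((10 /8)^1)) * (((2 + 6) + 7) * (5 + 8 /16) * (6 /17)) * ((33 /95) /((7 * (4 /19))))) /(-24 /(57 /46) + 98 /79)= -1.82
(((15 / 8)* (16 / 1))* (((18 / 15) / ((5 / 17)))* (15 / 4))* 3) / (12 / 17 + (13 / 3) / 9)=632043 / 545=1159.71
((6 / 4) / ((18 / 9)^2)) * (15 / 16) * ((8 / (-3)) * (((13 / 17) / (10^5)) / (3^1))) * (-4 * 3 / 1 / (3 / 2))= 13 / 680000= 0.00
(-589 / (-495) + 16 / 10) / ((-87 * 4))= -1381 / 172260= -0.01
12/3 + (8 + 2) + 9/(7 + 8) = 73/5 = 14.60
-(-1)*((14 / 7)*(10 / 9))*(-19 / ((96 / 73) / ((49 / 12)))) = -339815 / 2592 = -131.10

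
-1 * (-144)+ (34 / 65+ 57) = 13099 / 65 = 201.52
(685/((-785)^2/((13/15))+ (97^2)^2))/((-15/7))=-1781/497196012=-0.00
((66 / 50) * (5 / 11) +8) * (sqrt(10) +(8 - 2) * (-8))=-2064 / 5 +43 * sqrt(10) / 5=-385.60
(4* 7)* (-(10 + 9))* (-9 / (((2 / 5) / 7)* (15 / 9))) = 50274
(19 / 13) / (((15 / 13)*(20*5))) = 0.01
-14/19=-0.74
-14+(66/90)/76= -15949/1140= -13.99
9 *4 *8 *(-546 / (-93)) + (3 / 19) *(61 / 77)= 76690281 / 45353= 1690.96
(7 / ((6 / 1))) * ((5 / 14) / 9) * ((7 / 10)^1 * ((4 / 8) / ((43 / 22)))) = 77 / 9288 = 0.01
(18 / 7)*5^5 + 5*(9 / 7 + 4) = 8062.14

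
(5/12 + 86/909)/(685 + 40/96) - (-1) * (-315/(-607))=786163538/1512750225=0.52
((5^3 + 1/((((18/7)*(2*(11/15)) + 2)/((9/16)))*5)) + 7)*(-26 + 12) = -2986809/1616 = -1848.27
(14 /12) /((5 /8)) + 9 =163 /15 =10.87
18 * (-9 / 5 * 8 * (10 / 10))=-1296 / 5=-259.20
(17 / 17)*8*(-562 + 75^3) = 3370504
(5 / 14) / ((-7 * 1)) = -5 / 98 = -0.05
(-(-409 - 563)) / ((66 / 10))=1620 / 11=147.27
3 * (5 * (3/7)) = 45/7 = 6.43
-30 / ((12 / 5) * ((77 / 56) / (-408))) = 40800 / 11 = 3709.09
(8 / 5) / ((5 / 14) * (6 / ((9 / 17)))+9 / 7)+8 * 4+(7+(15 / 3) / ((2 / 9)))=309 / 5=61.80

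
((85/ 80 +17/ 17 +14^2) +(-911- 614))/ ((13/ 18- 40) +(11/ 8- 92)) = 191079/ 18706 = 10.21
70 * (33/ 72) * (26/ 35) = 143/ 6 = 23.83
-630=-630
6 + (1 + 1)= 8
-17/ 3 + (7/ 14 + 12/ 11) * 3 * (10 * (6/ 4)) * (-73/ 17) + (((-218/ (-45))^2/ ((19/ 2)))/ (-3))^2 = -1556660917838929/ 4982776053750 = -312.41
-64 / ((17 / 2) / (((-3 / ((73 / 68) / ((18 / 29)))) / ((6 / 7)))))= 32256 / 2117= 15.24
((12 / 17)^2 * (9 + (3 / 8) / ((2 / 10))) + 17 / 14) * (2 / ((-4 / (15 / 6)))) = -134185 / 16184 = -8.29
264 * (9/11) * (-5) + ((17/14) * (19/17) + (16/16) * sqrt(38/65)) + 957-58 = -2515/14 + sqrt(2470)/65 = -178.88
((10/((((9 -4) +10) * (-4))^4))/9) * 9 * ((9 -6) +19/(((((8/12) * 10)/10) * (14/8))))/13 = 1/873600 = 0.00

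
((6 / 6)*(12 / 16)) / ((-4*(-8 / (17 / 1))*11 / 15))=765 / 1408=0.54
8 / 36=2 / 9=0.22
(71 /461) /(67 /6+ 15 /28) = 5964 /453163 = 0.01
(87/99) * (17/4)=493/132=3.73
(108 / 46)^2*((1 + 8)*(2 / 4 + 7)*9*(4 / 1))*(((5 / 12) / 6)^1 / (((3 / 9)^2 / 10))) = 44286750 / 529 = 83717.86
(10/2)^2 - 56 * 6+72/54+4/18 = -2785/9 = -309.44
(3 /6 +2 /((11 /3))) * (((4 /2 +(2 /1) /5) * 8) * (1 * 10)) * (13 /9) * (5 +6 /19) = 966368 /627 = 1541.26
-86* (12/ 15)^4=-35.23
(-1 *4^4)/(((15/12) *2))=-512/5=-102.40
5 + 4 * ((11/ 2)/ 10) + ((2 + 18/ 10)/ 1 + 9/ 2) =31/ 2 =15.50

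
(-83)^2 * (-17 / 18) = -117113 / 18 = -6506.28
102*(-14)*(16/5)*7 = -31987.20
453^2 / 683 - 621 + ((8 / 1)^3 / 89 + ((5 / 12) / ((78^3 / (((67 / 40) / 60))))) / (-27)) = -314.79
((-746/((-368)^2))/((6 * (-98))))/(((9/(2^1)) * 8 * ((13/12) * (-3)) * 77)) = -373/358690235904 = -0.00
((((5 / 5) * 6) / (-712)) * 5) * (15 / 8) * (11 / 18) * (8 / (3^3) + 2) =-8525 / 76896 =-0.11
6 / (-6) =-1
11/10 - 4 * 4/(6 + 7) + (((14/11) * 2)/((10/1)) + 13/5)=779/286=2.72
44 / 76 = 0.58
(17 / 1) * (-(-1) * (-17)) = -289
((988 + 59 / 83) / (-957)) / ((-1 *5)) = 82063 / 397155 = 0.21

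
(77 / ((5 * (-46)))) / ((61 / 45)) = -693 / 2806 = -0.25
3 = 3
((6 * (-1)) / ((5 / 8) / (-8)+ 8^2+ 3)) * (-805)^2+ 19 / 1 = -248760223 / 4283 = -58080.84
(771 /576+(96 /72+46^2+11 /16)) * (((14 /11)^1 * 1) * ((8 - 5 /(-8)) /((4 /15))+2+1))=1073853963 /11264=95335.05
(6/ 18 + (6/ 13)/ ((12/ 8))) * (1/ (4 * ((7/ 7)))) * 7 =175/ 156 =1.12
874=874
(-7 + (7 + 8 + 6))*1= 14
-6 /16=-3 /8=-0.38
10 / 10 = 1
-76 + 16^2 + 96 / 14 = 1308 / 7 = 186.86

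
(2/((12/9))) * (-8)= -12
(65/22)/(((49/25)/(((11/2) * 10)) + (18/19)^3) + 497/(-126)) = -501564375/519218237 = -0.97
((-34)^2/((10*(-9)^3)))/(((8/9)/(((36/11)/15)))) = -289/7425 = -0.04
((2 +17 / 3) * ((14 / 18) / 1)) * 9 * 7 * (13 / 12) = 14651 / 36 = 406.97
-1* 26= -26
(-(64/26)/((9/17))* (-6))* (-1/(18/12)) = -2176/117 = -18.60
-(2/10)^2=-1/25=-0.04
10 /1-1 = 9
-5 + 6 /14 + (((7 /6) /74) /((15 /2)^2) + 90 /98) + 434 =526648168 /1223775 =430.35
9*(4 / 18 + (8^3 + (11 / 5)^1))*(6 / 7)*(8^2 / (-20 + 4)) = -15873.60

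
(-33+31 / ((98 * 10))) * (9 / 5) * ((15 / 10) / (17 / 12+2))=-2617029 / 100450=-26.05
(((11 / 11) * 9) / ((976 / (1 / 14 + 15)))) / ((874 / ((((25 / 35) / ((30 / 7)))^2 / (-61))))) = -211 / 2913929984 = -0.00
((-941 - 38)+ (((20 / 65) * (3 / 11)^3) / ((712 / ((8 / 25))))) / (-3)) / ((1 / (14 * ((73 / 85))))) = -38519887592942 / 3272429875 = -11771.04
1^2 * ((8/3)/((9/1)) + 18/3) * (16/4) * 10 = 6800/27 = 251.85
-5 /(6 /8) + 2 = -14 /3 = -4.67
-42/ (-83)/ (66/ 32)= 224/ 913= 0.25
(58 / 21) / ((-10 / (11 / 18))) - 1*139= -263029 / 1890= -139.17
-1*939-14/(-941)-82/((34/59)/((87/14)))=-408329503/223958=-1823.24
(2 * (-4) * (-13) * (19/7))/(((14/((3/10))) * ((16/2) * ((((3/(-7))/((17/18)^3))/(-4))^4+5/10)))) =1.51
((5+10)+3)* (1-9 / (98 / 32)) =-1710 / 49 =-34.90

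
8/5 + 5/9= 2.16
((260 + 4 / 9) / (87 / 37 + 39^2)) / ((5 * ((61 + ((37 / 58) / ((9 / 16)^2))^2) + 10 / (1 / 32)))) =4430998566 / 49898858431345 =0.00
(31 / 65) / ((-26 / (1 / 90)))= -31 / 152100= -0.00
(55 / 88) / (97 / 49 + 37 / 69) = 16905 / 68048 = 0.25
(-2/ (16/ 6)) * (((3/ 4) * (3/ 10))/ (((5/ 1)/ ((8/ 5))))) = -27/ 500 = -0.05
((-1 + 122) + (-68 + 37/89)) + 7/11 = 52917/979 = 54.05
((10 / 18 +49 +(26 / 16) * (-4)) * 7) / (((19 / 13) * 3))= 70525 / 1026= 68.74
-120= -120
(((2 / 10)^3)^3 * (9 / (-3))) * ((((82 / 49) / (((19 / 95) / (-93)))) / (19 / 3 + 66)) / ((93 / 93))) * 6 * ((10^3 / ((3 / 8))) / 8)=35424 / 1071875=0.03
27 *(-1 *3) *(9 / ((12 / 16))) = -972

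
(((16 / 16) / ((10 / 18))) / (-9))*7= -7 / 5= -1.40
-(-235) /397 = 235 /397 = 0.59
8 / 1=8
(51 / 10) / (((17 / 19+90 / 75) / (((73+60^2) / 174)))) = 1186379 / 23084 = 51.39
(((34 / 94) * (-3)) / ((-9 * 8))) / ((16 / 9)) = 51 / 6016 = 0.01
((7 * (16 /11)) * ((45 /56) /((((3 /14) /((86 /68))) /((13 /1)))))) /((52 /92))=207690 /187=1110.64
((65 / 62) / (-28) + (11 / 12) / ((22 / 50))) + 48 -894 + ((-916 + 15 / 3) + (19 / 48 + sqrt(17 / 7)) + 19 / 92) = -420286541 / 239568 + sqrt(119) / 7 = -1752.79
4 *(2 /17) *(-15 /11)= -120 /187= -0.64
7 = 7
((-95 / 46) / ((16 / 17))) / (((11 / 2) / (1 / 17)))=-95 / 4048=-0.02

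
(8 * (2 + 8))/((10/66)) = 528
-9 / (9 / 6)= -6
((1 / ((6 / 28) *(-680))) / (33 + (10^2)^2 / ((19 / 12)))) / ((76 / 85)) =-7 / 5790096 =-0.00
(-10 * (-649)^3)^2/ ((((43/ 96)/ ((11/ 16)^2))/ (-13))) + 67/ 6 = -13223591537228887990522/ 129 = -102508461528906108453.66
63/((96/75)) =1575/32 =49.22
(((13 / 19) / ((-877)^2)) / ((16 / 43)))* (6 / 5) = 1677 / 584538040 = 0.00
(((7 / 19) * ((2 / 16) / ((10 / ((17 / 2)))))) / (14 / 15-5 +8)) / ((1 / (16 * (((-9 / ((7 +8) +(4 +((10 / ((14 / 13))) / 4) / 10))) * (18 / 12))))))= -44982 / 402439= -0.11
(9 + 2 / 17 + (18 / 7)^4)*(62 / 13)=133718314 / 530621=252.00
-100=-100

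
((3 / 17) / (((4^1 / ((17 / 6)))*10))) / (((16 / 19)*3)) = 19 / 3840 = 0.00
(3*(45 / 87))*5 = 225 / 29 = 7.76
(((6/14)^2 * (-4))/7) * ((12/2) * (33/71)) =-7128/24353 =-0.29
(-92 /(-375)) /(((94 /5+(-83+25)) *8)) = -23 /29400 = -0.00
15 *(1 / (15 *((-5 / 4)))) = -4 / 5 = -0.80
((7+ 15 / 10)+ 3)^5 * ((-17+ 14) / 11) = -19309029 / 352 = -54855.20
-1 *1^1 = -1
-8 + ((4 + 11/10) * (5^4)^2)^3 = 63252925872802734311/8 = 7906615734100341788.88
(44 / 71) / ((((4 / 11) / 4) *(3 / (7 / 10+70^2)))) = 11859694 / 1065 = 11135.86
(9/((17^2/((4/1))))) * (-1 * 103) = -3708/289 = -12.83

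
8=8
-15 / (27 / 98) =-490 / 9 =-54.44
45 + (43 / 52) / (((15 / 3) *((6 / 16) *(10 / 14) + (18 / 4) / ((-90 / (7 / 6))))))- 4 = 47807 / 1144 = 41.79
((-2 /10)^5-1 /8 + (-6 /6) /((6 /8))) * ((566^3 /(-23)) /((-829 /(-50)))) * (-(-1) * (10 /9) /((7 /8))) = 79345561363616 /90091575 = 880721.21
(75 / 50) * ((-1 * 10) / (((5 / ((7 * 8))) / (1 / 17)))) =-9.88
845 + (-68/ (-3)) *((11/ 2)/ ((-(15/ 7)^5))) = 1918729807/ 2278125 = 842.24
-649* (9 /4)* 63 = -367983 /4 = -91995.75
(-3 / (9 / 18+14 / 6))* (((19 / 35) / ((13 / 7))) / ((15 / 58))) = -6612 / 5525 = -1.20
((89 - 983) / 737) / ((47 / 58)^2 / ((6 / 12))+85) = -501236 / 35665641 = -0.01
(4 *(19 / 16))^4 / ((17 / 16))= 130321 / 272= 479.12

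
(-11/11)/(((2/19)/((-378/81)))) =133/3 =44.33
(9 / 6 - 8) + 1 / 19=-245 / 38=-6.45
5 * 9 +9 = 54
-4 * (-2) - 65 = -57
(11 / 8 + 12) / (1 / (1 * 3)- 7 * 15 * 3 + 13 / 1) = -321 / 7240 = -0.04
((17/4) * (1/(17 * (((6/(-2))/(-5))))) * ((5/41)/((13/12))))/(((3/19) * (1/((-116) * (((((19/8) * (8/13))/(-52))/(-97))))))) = -261725/26212407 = -0.01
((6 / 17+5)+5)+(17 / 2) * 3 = 1219 / 34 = 35.85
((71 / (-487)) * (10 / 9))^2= 504100 / 19210689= 0.03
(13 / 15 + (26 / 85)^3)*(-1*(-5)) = 4.48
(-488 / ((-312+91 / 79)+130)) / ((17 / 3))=115656 / 242879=0.48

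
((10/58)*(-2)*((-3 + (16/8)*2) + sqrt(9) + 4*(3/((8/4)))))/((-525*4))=1/609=0.00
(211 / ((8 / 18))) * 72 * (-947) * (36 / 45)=-129481416 / 5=-25896283.20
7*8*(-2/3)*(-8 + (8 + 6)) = -224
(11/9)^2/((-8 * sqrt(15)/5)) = -121 * sqrt(15)/1944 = -0.24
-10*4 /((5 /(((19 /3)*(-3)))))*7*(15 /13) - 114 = 14478 /13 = 1113.69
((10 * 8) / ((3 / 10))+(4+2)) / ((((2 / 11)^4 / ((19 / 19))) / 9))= 17964507 / 8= 2245563.38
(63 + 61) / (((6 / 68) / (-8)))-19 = -33785 / 3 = -11261.67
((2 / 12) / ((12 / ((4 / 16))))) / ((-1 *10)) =-1 / 2880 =-0.00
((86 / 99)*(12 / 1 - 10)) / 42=86 / 2079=0.04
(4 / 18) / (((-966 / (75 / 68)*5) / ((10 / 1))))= -25 / 49266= -0.00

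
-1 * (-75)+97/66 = 5047/66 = 76.47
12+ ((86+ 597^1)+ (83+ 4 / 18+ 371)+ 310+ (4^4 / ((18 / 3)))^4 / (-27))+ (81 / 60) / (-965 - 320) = -6816774379949 / 56205900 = -121282.19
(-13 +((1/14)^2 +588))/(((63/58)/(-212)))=-115480958/1029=-112226.39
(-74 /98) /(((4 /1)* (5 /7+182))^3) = -259 /133903400896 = -0.00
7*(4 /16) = 7 /4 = 1.75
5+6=11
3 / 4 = 0.75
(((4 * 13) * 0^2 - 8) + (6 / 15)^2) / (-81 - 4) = 196 / 2125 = 0.09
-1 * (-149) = 149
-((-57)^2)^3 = -34296447249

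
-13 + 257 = 244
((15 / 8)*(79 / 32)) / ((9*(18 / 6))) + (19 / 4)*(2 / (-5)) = -19913 / 11520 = -1.73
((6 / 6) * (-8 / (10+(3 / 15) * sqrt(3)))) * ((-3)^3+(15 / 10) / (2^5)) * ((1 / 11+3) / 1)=3665625 / 54934 - 146625 * sqrt(3) / 109868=64.42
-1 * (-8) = 8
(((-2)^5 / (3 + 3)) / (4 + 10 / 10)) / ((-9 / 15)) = 16 / 9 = 1.78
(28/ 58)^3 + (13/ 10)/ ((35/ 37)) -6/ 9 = 21002227/ 25608450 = 0.82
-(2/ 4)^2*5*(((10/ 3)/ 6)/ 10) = -5/ 72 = -0.07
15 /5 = 3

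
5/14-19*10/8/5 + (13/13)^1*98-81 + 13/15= 13.47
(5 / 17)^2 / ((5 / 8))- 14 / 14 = -249 / 289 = -0.86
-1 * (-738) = 738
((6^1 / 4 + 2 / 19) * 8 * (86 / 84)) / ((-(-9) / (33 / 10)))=28853 / 5985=4.82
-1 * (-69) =69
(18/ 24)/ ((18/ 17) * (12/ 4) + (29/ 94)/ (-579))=1387863/ 5877022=0.24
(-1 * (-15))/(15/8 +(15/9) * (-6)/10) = 120/7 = 17.14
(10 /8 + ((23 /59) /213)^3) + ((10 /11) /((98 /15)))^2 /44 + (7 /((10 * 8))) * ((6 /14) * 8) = 98337698089591670629 /63425669586186052530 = 1.55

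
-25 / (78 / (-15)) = 125 / 26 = 4.81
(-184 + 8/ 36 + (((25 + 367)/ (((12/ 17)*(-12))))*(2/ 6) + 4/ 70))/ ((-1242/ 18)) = 376387/ 130410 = 2.89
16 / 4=4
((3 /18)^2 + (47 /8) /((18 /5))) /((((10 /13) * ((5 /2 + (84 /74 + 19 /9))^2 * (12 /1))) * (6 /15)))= 12760449 /937339456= 0.01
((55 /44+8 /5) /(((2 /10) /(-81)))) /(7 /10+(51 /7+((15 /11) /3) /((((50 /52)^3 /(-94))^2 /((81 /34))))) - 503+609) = -295100244140625 /3124485540279874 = -0.09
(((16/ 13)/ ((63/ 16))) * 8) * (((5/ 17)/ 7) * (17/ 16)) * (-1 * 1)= -0.11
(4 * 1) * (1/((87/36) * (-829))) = -48/24041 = -0.00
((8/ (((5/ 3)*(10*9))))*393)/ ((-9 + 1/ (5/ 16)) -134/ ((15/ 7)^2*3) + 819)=3537/ 135586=0.03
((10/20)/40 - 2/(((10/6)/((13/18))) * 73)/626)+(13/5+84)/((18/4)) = 316801073/16451280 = 19.26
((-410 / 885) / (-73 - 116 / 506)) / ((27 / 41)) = 850586 / 88540533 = 0.01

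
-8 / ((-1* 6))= 4 / 3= 1.33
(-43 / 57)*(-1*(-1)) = -43 / 57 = -0.75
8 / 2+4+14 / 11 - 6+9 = 135 / 11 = 12.27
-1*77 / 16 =-77 / 16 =-4.81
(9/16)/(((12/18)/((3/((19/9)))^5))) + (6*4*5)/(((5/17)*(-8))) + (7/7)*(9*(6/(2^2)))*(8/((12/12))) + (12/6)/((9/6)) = 15028415867/237705504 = 63.22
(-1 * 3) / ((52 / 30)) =-45 / 26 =-1.73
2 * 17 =34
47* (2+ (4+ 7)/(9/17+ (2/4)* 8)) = 1457/7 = 208.14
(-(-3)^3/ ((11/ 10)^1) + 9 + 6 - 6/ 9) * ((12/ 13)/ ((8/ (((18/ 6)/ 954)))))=1283/ 90948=0.01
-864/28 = -216/7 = -30.86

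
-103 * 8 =-824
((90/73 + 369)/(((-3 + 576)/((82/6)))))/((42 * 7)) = 0.03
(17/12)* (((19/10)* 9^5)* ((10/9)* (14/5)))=4944807/10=494480.70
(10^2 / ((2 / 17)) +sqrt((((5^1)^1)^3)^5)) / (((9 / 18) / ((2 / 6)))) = 117028.54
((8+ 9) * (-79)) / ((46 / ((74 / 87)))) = -49691 / 2001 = -24.83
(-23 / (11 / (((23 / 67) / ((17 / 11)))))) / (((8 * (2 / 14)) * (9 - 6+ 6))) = -3703 / 82008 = -0.05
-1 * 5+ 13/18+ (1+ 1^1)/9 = -73/18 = -4.06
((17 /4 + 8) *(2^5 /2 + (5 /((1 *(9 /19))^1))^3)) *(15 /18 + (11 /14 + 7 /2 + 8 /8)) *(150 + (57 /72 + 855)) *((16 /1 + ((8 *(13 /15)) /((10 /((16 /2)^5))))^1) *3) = 4021876641387265409 /656100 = 6129975066891.12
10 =10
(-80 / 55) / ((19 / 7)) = -0.54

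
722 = 722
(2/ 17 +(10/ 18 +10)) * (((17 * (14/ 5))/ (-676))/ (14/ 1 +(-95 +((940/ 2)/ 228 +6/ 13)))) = 0.01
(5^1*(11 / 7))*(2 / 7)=110 / 49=2.24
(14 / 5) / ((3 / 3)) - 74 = -356 / 5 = -71.20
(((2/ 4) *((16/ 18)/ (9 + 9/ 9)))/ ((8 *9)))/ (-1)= -1/ 1620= -0.00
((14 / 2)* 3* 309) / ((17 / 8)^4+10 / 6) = 79736832 / 271043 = 294.19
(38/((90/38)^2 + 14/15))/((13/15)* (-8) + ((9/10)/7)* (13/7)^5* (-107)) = -726259041900/38870447960201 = -0.02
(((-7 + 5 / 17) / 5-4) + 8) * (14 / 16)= 791 / 340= 2.33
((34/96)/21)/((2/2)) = 17/1008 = 0.02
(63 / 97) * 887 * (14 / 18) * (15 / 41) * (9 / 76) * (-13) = -76277565 / 302252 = -252.36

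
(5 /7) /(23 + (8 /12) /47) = 141 /4543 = 0.03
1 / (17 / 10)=10 / 17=0.59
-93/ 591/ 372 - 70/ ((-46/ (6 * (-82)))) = -40708103/ 54372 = -748.70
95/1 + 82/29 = 2837/29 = 97.83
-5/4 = -1.25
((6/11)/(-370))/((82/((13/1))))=-39/166870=-0.00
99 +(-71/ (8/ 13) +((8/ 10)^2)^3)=-2014107/ 125000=-16.11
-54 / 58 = -27 / 29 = -0.93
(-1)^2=1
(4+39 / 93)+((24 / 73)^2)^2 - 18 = -11945374405 / 880345471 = -13.57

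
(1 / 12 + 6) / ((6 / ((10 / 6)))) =365 / 216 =1.69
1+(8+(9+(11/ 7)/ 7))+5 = 1138/ 49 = 23.22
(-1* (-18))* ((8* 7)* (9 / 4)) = 2268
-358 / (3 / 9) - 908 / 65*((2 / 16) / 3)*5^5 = -225647 / 78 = -2892.91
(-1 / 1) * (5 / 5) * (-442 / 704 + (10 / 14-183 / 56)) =7839 / 2464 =3.18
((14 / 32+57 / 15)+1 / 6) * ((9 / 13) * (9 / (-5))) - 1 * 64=-361339 / 5200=-69.49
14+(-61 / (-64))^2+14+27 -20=147081 / 4096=35.91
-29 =-29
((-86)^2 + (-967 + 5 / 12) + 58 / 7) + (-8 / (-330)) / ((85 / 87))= 2528095469 / 392700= 6437.73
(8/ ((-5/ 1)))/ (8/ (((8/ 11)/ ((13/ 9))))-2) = -72/ 625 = -0.12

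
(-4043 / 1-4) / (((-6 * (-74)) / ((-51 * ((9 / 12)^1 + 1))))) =481593 / 592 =813.50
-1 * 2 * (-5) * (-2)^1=-20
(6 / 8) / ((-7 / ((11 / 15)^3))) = -1331 / 31500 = -0.04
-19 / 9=-2.11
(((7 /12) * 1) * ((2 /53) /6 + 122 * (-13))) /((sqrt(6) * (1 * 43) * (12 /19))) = -33539009 * sqrt(6) /5907168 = -13.91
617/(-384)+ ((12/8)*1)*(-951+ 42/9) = -1421.11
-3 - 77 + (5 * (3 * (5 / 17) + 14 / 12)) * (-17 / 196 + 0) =-95125 / 1176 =-80.89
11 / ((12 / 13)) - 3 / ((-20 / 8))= 787 / 60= 13.12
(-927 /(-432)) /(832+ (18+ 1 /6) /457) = 47071 /18251624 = 0.00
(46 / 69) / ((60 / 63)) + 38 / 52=93 / 65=1.43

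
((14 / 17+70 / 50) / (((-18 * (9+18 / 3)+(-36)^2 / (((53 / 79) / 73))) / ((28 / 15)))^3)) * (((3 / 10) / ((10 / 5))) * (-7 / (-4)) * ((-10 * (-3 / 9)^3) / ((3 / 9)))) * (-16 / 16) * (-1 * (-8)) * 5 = -20017405912 / 330794386547733065428875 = -0.00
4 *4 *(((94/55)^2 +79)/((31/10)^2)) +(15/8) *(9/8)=1030731791/7441984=138.50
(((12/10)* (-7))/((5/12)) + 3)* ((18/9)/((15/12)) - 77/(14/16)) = 185328/125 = 1482.62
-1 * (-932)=932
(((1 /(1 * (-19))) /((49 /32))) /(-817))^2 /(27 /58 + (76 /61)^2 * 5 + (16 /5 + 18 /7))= 0.00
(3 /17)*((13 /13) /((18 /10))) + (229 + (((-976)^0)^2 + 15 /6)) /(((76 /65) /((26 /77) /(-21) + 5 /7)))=580518065 /4178328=138.94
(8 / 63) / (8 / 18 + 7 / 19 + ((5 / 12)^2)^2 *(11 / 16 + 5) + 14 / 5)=28016640 / 834932147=0.03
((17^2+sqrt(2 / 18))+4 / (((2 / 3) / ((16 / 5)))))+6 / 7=32486 / 105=309.39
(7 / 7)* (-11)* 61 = -671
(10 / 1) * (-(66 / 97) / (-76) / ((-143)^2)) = 15 / 3426137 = 0.00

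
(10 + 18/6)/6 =2.17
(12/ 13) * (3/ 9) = 4/ 13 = 0.31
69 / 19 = 3.63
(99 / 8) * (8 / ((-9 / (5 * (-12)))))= 660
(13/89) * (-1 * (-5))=0.73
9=9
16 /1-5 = 11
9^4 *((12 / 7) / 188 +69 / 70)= 6527.10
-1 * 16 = -16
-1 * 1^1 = -1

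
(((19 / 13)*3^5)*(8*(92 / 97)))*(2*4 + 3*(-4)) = -13592448 / 1261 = -10779.10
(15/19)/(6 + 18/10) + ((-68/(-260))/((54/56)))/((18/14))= 93683/300105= 0.31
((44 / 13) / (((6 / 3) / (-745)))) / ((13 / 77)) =-1262030 / 169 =-7467.63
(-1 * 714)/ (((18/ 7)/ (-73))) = 60809/ 3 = 20269.67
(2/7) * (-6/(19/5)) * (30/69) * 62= -37200/3059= -12.16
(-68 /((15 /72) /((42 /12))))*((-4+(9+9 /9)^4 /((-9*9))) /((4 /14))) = 68799136 /135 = 509623.23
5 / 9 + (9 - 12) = -22 / 9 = -2.44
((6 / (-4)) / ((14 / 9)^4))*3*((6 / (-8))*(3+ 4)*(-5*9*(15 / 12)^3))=-996451875 / 2809856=-354.63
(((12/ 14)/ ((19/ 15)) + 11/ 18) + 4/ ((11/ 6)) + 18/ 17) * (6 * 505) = 1023778925/ 74613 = 13721.19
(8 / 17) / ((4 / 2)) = 4 / 17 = 0.24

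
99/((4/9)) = 891/4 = 222.75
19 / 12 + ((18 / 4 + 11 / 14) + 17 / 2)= 1291 / 84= 15.37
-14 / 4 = -7 / 2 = -3.50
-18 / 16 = -9 / 8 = -1.12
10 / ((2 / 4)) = 20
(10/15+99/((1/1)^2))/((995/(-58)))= -5.81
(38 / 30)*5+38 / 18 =76 / 9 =8.44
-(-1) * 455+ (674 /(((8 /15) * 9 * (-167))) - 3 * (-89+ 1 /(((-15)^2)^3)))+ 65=1993945358707 /2536312500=786.16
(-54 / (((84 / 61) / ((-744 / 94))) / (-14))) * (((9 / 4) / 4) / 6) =-153171 / 376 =-407.37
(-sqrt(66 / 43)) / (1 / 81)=-81* sqrt(2838) / 43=-100.35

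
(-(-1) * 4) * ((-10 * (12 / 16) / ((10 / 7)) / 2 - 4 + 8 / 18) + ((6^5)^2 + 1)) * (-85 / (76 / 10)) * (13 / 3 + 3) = -20352913097825 / 1026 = -19837147268.84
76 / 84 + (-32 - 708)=-15521 / 21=-739.10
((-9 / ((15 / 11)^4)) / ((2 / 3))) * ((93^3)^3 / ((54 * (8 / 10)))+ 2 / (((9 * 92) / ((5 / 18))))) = -47032954728607669.49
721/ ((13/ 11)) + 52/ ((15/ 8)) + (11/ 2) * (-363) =-529889/ 390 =-1358.69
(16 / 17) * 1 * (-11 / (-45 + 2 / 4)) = 352 / 1513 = 0.23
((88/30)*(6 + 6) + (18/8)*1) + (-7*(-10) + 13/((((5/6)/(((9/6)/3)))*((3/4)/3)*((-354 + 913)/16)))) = 18635/172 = 108.34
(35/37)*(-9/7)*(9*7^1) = -2835/37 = -76.62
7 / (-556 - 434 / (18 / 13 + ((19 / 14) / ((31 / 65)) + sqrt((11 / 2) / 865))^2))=-38584371479738086267853 / 3317353471358141245699404 - 2802249143414773325 * sqrt(19030) / 9122722046234888425673361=-0.01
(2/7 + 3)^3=35.47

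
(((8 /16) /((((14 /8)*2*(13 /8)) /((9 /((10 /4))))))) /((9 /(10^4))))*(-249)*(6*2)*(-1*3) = 286848000 /91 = 3152175.82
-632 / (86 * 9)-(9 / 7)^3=-2.94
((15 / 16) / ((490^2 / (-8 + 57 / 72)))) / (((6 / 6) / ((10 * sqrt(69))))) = -173 * sqrt(69) / 614656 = -0.00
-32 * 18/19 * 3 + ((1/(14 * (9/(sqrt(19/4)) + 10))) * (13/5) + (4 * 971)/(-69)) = -2129161079/14462952 - 117 * sqrt(19)/55160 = -147.22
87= 87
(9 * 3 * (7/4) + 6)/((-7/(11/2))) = -2343/56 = -41.84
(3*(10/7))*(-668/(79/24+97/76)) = -9138240/14581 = -626.72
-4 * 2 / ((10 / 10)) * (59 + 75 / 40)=-487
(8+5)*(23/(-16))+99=1285/16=80.31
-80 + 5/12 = -955/12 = -79.58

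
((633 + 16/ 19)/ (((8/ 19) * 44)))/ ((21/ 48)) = 78.20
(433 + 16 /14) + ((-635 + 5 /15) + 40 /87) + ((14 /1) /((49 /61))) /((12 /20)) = -104149 /609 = -171.02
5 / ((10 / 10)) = 5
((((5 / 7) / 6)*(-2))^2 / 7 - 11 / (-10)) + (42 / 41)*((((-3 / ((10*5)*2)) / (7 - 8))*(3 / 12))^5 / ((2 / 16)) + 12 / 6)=255716288015752961 / 81002880000000000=3.16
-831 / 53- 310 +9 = -16784 / 53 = -316.68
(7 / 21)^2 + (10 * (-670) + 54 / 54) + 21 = -60101 / 9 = -6677.89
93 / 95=0.98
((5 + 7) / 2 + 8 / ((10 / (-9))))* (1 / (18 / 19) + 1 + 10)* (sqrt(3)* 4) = -868* sqrt(3) / 15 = -100.23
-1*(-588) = 588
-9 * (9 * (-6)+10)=396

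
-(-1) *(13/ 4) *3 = 39/ 4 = 9.75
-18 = -18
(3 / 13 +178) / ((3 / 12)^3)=148288 / 13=11406.77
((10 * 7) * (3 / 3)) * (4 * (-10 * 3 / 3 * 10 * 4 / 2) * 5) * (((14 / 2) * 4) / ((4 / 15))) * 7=-205800000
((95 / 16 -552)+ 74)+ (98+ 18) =-5697 / 16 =-356.06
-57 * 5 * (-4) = 1140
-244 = -244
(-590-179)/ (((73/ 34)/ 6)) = -2148.99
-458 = -458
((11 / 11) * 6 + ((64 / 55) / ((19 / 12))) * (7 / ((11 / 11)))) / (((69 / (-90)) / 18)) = -261.65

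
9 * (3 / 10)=27 / 10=2.70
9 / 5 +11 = 12.80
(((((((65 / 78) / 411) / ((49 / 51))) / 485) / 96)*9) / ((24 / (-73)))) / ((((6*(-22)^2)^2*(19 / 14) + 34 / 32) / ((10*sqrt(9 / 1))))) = -6205 / 1907862959501968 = -0.00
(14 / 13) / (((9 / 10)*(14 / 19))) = 190 / 117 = 1.62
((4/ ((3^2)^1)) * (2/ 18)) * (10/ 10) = 4/ 81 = 0.05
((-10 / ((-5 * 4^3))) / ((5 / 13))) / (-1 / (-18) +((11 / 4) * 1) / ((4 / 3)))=117 / 3050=0.04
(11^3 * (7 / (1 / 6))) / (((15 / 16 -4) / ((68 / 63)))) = -2896256 / 147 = -19702.42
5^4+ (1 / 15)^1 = 9376 / 15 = 625.07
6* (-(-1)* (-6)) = -36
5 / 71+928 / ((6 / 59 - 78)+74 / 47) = -90824597 / 7513433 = -12.09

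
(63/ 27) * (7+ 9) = 112/ 3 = 37.33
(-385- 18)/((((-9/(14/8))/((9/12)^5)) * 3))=25389/4096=6.20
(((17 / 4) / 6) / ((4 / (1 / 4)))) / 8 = 17 / 3072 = 0.01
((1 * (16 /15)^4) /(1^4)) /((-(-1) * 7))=65536 /354375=0.18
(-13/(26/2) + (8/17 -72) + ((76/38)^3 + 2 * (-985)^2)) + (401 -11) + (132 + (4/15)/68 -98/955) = 94531893548/48705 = 1940907.37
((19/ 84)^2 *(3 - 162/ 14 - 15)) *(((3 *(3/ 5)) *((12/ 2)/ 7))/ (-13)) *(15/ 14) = 536085/ 3495856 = 0.15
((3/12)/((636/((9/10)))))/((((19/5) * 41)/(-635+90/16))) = -0.00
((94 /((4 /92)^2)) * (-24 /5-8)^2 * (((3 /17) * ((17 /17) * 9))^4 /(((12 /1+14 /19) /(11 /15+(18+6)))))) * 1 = 127167106720518144 /1263255125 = 100666210.81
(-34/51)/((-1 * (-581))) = -2/1743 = -0.00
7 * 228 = 1596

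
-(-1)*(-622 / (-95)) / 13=622 / 1235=0.50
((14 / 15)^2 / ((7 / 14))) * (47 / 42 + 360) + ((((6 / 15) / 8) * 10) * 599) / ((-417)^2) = 629.15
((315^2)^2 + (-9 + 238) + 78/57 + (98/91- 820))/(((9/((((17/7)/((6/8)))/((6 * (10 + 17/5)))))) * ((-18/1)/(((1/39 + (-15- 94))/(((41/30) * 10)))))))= 13112098272417500/671815053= 19517422.56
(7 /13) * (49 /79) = 343 /1027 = 0.33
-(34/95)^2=-1156/9025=-0.13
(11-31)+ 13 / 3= -47 / 3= -15.67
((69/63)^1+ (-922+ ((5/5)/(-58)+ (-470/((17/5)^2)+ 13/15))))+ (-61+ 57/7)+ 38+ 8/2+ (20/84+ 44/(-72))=-2565943927/2640015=-971.94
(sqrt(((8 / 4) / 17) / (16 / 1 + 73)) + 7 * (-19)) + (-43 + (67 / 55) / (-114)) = -1103587 / 6270 + sqrt(3026) / 1513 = -175.97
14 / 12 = 7 / 6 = 1.17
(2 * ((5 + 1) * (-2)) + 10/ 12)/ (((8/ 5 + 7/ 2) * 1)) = -695/ 153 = -4.54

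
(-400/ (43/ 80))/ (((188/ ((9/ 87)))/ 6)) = -144000/ 58609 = -2.46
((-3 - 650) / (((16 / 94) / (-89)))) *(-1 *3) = -8194497 / 8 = -1024312.12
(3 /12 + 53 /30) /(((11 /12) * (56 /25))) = 55 /56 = 0.98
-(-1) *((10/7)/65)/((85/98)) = 28/1105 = 0.03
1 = 1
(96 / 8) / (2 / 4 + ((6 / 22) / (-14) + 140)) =924 / 10817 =0.09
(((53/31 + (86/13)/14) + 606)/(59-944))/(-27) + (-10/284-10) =-31937493677/3190635630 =-10.01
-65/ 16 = -4.06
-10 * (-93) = 930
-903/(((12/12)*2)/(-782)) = 353073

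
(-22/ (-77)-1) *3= -15/ 7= -2.14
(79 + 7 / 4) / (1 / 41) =13243 / 4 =3310.75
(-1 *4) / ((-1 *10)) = 2 / 5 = 0.40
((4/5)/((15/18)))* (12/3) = 96/25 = 3.84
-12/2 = -6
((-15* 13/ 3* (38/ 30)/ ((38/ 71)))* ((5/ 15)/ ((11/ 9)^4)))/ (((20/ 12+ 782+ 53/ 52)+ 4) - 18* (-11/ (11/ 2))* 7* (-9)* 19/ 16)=26241813/ 2175008396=0.01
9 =9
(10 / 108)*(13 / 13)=5 / 54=0.09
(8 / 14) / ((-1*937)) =-4 / 6559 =-0.00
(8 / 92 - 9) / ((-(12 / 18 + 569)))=0.02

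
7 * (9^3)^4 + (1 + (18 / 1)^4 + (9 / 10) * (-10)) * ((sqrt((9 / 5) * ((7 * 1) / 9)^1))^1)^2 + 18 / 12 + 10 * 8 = 19770069024037 / 10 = 1977006902403.70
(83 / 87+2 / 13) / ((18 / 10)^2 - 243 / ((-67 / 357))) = 2098775 / 2459022462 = 0.00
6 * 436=2616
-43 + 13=-30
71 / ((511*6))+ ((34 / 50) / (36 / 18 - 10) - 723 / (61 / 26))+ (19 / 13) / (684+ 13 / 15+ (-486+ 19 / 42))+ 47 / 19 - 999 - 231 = -15629046316684561 / 10176851466600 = -1535.74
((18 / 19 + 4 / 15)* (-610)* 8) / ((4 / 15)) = -422120 / 19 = -22216.84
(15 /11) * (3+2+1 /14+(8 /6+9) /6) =2140 /231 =9.26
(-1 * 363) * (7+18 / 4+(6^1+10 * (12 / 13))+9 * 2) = -422169 / 26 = -16237.27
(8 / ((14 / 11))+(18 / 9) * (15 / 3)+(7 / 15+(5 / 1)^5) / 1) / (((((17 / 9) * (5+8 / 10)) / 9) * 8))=2226717 / 6902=322.62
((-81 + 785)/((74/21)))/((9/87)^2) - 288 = 2040256/111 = 18380.68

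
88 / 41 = 2.15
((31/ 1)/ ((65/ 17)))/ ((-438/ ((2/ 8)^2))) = -527/ 455520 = -0.00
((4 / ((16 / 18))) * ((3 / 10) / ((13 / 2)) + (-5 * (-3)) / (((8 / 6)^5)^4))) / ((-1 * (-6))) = 20094449022909 / 285873023221760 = 0.07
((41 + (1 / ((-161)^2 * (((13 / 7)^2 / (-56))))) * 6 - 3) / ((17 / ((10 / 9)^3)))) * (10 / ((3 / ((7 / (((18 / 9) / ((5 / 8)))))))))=74307231250 / 3323839779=22.36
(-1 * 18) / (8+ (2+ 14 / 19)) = -57 / 34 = -1.68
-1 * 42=-42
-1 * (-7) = 7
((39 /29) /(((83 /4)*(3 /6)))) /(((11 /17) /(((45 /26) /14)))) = 4590 /185339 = 0.02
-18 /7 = -2.57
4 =4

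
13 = 13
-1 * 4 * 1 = -4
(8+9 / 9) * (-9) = -81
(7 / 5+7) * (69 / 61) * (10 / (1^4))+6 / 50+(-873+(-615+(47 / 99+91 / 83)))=-1391.29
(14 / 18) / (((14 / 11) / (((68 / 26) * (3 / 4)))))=187 / 156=1.20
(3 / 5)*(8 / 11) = 24 / 55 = 0.44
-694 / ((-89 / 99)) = 68706 / 89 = 771.98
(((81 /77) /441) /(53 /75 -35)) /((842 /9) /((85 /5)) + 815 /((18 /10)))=-0.00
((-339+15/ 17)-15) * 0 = 0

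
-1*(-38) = 38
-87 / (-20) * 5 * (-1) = -87 / 4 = -21.75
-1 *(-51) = 51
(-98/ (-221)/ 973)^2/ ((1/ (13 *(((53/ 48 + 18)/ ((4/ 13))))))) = 44933/ 268020912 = 0.00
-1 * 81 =-81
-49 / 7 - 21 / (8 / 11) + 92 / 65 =-17919 / 520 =-34.46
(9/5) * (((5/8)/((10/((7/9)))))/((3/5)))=0.15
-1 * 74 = -74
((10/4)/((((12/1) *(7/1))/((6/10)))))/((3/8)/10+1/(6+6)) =30/203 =0.15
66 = 66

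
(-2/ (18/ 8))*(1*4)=-32/ 9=-3.56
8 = 8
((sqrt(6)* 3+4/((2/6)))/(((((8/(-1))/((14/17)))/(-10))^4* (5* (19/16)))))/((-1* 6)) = -600250/1586899- 300125* sqrt(6)/3173798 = -0.61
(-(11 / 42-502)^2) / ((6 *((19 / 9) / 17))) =-7549212593 / 22344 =-337863.08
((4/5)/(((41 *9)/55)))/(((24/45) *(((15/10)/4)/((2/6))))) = 220/1107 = 0.20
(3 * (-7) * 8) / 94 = -84 / 47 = -1.79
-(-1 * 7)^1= 7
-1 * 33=-33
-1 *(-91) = 91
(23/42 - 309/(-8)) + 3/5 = 33409/840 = 39.77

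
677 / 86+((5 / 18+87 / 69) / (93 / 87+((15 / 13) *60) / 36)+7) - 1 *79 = -1277404033 / 20080656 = -63.61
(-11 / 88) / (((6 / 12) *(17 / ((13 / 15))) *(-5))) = 13 / 5100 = 0.00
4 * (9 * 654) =23544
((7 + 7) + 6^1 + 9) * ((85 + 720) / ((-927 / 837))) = -2171085 / 103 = -21078.50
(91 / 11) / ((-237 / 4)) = -364 / 2607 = -0.14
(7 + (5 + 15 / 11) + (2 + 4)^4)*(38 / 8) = 6219.48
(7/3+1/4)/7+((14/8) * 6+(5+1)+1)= 1501/84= 17.87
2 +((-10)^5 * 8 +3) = -799995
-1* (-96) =96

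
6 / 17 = 0.35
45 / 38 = 1.18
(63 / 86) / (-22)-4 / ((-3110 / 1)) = -94181 / 2942060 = -0.03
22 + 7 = 29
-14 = -14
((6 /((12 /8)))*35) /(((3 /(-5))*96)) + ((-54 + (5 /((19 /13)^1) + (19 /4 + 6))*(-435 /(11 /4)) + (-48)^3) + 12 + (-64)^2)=-108782.03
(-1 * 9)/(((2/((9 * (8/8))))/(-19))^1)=1539/2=769.50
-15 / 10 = -3 / 2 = -1.50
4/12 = 1/3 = 0.33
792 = 792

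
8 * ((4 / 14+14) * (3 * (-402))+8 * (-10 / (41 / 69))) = -39865920 / 287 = -138905.64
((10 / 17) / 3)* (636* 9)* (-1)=-19080 / 17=-1122.35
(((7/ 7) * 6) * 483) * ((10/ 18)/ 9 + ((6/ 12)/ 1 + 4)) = 118979/ 9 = 13219.89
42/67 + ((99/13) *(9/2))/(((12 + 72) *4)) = 142203/195104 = 0.73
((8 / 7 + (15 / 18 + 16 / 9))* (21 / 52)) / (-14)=-473 / 4368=-0.11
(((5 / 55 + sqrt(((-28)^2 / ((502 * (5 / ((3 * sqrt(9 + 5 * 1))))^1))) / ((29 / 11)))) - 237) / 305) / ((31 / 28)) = -72968 / 104005 + 392 * sqrt(1201035) * 2^(3 / 4) * 7^(1 / 4) / 344114725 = -0.70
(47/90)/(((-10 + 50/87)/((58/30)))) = -39527/369000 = -0.11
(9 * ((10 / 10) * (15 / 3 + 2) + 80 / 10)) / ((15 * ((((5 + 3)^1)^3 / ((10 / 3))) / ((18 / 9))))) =15 / 128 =0.12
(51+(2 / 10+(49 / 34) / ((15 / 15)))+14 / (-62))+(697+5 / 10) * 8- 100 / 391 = 682674067 / 121210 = 5632.16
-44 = -44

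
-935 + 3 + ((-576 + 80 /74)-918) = -89722 /37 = -2424.92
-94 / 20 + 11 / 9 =-313 / 90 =-3.48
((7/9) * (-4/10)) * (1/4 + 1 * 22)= -623/90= -6.92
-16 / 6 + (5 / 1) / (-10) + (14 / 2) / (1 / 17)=695 / 6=115.83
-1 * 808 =-808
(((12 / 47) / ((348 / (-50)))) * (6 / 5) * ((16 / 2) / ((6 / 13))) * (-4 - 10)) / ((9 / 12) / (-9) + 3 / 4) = 21840 / 1363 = 16.02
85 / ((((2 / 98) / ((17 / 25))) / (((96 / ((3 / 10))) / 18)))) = 453152 / 9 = 50350.22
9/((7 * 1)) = 9/7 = 1.29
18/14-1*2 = -5/7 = -0.71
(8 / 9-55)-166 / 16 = -4643 / 72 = -64.49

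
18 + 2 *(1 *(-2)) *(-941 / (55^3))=2998514 / 166375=18.02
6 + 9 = 15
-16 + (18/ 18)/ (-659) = -10545/ 659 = -16.00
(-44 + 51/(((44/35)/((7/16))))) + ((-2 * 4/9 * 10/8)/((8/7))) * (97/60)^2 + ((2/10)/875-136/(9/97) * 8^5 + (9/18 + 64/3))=-5991338688209363/124740000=-48030613.18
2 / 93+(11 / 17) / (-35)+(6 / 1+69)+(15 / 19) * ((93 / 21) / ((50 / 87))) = 81.09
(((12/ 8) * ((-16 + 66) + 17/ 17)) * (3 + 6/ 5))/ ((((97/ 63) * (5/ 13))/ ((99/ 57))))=86837751/ 92150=942.35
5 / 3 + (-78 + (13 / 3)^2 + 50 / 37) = -18716 / 333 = -56.20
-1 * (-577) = 577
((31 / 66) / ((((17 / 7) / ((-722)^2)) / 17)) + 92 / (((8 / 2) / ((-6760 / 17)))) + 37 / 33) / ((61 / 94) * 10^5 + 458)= 14983257323 / 574375362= 26.09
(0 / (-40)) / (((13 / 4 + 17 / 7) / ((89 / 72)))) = 0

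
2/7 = 0.29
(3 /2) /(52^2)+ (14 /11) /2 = 37889 /59488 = 0.64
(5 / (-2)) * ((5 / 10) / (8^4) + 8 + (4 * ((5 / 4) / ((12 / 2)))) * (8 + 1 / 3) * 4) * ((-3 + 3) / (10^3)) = 0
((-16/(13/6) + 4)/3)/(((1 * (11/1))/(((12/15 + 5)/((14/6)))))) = -116/455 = -0.25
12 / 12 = 1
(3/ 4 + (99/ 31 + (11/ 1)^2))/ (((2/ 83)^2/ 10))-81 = 533636297/ 248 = 2151759.26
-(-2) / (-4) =-1 / 2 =-0.50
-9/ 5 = -1.80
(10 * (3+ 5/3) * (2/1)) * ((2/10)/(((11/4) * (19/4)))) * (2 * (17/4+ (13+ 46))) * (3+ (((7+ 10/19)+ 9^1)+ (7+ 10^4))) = 1962953216/1083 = 1812514.51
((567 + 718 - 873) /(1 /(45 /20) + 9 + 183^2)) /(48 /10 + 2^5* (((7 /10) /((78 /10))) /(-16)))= 361530 /135819443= 0.00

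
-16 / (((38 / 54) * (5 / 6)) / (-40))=20736 / 19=1091.37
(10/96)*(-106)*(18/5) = -39.75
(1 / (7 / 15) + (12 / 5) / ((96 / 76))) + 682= 48023 / 70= 686.04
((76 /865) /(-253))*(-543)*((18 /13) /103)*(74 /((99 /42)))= 256521888 /3223368005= 0.08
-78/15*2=-10.40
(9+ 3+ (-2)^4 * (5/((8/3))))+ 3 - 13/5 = 212/5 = 42.40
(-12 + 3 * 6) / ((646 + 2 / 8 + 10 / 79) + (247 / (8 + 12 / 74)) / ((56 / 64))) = 2004072 / 227449231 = 0.01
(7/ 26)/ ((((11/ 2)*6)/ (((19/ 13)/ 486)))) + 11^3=7215143497/ 5420844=1331.00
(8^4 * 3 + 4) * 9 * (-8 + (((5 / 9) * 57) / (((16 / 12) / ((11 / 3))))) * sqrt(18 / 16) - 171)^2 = 143630351361 / 32 - 5173380135 * sqrt(2) / 2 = 830316304.92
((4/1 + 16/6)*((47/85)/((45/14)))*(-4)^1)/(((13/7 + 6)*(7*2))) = -5264/126225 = -0.04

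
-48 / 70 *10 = -48 / 7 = -6.86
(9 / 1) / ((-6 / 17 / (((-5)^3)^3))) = 99609375 / 2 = 49804687.50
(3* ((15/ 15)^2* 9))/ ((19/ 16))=432/ 19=22.74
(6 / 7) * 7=6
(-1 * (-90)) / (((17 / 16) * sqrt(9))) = 480 / 17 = 28.24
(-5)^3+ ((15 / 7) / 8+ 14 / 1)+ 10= -5641 / 56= -100.73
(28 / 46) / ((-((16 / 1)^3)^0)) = -14 / 23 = -0.61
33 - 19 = 14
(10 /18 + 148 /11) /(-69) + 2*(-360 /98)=-2527123 /334719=-7.55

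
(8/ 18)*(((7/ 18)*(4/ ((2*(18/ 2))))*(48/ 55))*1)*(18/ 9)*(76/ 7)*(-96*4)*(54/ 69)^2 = -4980736/ 29095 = -171.19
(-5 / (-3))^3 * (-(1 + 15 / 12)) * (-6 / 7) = 125 / 14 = 8.93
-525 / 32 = -16.41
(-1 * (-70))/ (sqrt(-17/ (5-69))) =135.82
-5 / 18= -0.28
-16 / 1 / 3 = -16 / 3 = -5.33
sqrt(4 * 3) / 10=sqrt(3) / 5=0.35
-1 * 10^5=-100000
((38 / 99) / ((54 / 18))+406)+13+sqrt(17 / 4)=sqrt(17) / 2+124481 / 297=421.19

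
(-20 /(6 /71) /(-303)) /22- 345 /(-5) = 690286 /9999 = 69.04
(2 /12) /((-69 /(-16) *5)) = 8 /1035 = 0.01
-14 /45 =-0.31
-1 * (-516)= 516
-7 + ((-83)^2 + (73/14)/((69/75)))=2217829/322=6887.67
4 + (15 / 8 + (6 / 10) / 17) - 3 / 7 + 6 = 54653 / 4760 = 11.48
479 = 479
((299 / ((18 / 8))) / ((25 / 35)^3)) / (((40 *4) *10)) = 102557 / 450000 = 0.23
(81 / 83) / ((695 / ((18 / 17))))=1458 / 980645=0.00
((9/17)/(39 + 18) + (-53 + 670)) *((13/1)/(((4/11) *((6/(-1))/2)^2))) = 14249521/5814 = 2450.90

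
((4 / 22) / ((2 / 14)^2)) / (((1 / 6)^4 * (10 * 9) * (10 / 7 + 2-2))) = 24696 / 275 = 89.80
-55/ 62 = -0.89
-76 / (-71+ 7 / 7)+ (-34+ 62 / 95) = -21454 / 665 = -32.26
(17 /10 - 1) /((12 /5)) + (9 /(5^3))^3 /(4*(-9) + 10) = 177725627 /609375000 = 0.29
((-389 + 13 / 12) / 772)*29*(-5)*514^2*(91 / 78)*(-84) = -2184489764975 / 1158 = -1886433303.09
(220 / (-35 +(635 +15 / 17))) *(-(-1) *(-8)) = -5984 / 2043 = -2.93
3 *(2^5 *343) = 32928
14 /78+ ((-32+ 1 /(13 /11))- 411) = -17237 /39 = -441.97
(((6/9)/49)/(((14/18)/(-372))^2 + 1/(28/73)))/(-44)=-1868184/15751619807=-0.00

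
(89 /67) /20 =89 /1340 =0.07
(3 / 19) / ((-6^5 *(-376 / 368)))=23 / 1157328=0.00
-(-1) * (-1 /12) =-0.08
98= 98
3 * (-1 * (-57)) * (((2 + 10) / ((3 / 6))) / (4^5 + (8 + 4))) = 1026 / 259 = 3.96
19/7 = 2.71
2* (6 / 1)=12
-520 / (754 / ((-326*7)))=45640 / 29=1573.79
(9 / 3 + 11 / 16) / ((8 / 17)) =1003 / 128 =7.84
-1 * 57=-57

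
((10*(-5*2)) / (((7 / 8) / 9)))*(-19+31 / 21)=883200 / 49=18024.49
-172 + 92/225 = -38608/225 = -171.59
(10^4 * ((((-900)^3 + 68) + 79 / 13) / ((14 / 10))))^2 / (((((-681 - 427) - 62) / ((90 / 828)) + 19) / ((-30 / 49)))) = 1347202661209483910535000000000 / 871997581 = 1544961466136778091056.42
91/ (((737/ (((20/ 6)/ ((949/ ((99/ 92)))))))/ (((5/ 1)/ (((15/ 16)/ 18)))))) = 5040/ 112493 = 0.04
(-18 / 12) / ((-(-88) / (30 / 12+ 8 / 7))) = -153 / 2464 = -0.06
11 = 11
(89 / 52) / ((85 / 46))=2047 / 2210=0.93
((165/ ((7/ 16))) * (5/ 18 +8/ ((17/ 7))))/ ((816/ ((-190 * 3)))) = -941.00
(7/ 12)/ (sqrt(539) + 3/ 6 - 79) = -0.01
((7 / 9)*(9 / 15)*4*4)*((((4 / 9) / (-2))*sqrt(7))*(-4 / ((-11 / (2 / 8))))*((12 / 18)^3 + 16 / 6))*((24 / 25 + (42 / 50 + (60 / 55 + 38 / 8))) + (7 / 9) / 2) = -14245504*sqrt(7) / 3969405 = -9.50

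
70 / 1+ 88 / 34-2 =1200 / 17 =70.59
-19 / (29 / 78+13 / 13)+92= 8362 / 107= 78.15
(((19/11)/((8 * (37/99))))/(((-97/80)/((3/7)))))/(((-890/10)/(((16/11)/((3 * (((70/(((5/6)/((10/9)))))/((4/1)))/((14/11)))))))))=0.00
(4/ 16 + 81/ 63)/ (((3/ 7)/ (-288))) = -1032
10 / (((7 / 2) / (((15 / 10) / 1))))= 4.29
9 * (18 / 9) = 18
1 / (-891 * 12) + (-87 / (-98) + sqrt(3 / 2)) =2.11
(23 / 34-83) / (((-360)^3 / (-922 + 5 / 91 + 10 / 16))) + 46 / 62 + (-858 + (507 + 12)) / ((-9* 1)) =152773174410839 / 3977745408000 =38.41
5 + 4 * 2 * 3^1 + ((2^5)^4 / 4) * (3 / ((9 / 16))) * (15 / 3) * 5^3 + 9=2621440114 / 3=873813371.33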